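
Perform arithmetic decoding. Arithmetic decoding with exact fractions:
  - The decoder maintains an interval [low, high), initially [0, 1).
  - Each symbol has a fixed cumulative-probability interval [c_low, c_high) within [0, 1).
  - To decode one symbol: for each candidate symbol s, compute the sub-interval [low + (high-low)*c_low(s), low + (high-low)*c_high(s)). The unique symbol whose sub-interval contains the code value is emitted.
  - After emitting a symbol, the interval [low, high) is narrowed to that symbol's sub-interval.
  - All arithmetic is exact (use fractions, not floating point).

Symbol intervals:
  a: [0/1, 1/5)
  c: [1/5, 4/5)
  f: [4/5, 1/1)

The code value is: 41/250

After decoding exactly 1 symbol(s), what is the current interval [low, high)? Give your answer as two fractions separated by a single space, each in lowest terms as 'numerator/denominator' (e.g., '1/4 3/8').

Answer: 0/1 1/5

Derivation:
Step 1: interval [0/1, 1/1), width = 1/1 - 0/1 = 1/1
  'a': [0/1 + 1/1*0/1, 0/1 + 1/1*1/5) = [0/1, 1/5) <- contains code 41/250
  'c': [0/1 + 1/1*1/5, 0/1 + 1/1*4/5) = [1/5, 4/5)
  'f': [0/1 + 1/1*4/5, 0/1 + 1/1*1/1) = [4/5, 1/1)
  emit 'a', narrow to [0/1, 1/5)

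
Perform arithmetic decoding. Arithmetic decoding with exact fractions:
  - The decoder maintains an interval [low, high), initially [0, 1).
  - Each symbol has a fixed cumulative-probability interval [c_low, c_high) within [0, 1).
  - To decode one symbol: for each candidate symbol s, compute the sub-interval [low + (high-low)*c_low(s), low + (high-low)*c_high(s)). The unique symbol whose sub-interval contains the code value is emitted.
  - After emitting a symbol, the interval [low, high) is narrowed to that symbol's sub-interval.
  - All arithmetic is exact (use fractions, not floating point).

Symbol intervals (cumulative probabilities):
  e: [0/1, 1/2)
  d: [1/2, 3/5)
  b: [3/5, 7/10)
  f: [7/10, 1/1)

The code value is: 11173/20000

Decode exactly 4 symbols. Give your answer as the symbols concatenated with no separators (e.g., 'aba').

Step 1: interval [0/1, 1/1), width = 1/1 - 0/1 = 1/1
  'e': [0/1 + 1/1*0/1, 0/1 + 1/1*1/2) = [0/1, 1/2)
  'd': [0/1 + 1/1*1/2, 0/1 + 1/1*3/5) = [1/2, 3/5) <- contains code 11173/20000
  'b': [0/1 + 1/1*3/5, 0/1 + 1/1*7/10) = [3/5, 7/10)
  'f': [0/1 + 1/1*7/10, 0/1 + 1/1*1/1) = [7/10, 1/1)
  emit 'd', narrow to [1/2, 3/5)
Step 2: interval [1/2, 3/5), width = 3/5 - 1/2 = 1/10
  'e': [1/2 + 1/10*0/1, 1/2 + 1/10*1/2) = [1/2, 11/20)
  'd': [1/2 + 1/10*1/2, 1/2 + 1/10*3/5) = [11/20, 14/25) <- contains code 11173/20000
  'b': [1/2 + 1/10*3/5, 1/2 + 1/10*7/10) = [14/25, 57/100)
  'f': [1/2 + 1/10*7/10, 1/2 + 1/10*1/1) = [57/100, 3/5)
  emit 'd', narrow to [11/20, 14/25)
Step 3: interval [11/20, 14/25), width = 14/25 - 11/20 = 1/100
  'e': [11/20 + 1/100*0/1, 11/20 + 1/100*1/2) = [11/20, 111/200)
  'd': [11/20 + 1/100*1/2, 11/20 + 1/100*3/5) = [111/200, 139/250)
  'b': [11/20 + 1/100*3/5, 11/20 + 1/100*7/10) = [139/250, 557/1000)
  'f': [11/20 + 1/100*7/10, 11/20 + 1/100*1/1) = [557/1000, 14/25) <- contains code 11173/20000
  emit 'f', narrow to [557/1000, 14/25)
Step 4: interval [557/1000, 14/25), width = 14/25 - 557/1000 = 3/1000
  'e': [557/1000 + 3/1000*0/1, 557/1000 + 3/1000*1/2) = [557/1000, 1117/2000)
  'd': [557/1000 + 3/1000*1/2, 557/1000 + 3/1000*3/5) = [1117/2000, 1397/2500) <- contains code 11173/20000
  'b': [557/1000 + 3/1000*3/5, 557/1000 + 3/1000*7/10) = [1397/2500, 5591/10000)
  'f': [557/1000 + 3/1000*7/10, 557/1000 + 3/1000*1/1) = [5591/10000, 14/25)
  emit 'd', narrow to [1117/2000, 1397/2500)

Answer: ddfd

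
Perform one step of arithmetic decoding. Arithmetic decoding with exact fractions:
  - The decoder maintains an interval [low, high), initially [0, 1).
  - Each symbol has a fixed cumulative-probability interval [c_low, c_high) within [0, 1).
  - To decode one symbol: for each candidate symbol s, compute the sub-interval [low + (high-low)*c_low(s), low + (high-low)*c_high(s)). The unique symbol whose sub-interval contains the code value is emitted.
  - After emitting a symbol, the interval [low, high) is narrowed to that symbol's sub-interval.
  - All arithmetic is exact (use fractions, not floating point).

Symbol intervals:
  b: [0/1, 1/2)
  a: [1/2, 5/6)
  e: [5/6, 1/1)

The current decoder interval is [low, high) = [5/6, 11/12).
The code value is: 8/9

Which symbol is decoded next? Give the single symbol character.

Interval width = high − low = 11/12 − 5/6 = 1/12
Scaled code = (code − low) / width = (8/9 − 5/6) / 1/12 = 2/3
  b: [0/1, 1/2) 
  a: [1/2, 5/6) ← scaled code falls here ✓
  e: [5/6, 1/1) 

Answer: a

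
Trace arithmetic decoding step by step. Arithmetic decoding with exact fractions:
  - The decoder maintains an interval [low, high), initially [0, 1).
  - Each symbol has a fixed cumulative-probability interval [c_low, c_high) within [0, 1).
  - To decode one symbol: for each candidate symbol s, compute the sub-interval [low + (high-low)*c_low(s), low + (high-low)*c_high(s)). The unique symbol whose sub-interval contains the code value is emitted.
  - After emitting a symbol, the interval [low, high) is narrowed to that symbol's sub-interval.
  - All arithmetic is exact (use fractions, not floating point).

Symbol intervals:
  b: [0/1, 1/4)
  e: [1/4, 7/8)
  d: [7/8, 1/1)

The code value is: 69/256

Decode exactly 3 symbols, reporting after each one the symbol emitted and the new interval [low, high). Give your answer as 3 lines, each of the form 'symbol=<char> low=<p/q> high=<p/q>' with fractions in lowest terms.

Answer: symbol=e low=1/4 high=7/8
symbol=b low=1/4 high=13/32
symbol=b low=1/4 high=37/128

Derivation:
Step 1: interval [0/1, 1/1), width = 1/1 - 0/1 = 1/1
  'b': [0/1 + 1/1*0/1, 0/1 + 1/1*1/4) = [0/1, 1/4)
  'e': [0/1 + 1/1*1/4, 0/1 + 1/1*7/8) = [1/4, 7/8) <- contains code 69/256
  'd': [0/1 + 1/1*7/8, 0/1 + 1/1*1/1) = [7/8, 1/1)
  emit 'e', narrow to [1/4, 7/8)
Step 2: interval [1/4, 7/8), width = 7/8 - 1/4 = 5/8
  'b': [1/4 + 5/8*0/1, 1/4 + 5/8*1/4) = [1/4, 13/32) <- contains code 69/256
  'e': [1/4 + 5/8*1/4, 1/4 + 5/8*7/8) = [13/32, 51/64)
  'd': [1/4 + 5/8*7/8, 1/4 + 5/8*1/1) = [51/64, 7/8)
  emit 'b', narrow to [1/4, 13/32)
Step 3: interval [1/4, 13/32), width = 13/32 - 1/4 = 5/32
  'b': [1/4 + 5/32*0/1, 1/4 + 5/32*1/4) = [1/4, 37/128) <- contains code 69/256
  'e': [1/4 + 5/32*1/4, 1/4 + 5/32*7/8) = [37/128, 99/256)
  'd': [1/4 + 5/32*7/8, 1/4 + 5/32*1/1) = [99/256, 13/32)
  emit 'b', narrow to [1/4, 37/128)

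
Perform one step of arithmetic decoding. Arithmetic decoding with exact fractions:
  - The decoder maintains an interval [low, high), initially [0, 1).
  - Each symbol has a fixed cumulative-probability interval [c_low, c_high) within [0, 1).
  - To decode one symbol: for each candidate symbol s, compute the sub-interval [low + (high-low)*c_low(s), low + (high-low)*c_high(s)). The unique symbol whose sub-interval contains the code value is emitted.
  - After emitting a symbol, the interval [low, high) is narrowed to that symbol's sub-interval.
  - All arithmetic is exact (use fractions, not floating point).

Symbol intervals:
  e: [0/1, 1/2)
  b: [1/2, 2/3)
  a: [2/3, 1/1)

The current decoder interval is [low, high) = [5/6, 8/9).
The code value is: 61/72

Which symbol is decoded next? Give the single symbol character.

Interval width = high − low = 8/9 − 5/6 = 1/18
Scaled code = (code − low) / width = (61/72 − 5/6) / 1/18 = 1/4
  e: [0/1, 1/2) ← scaled code falls here ✓
  b: [1/2, 2/3) 
  a: [2/3, 1/1) 

Answer: e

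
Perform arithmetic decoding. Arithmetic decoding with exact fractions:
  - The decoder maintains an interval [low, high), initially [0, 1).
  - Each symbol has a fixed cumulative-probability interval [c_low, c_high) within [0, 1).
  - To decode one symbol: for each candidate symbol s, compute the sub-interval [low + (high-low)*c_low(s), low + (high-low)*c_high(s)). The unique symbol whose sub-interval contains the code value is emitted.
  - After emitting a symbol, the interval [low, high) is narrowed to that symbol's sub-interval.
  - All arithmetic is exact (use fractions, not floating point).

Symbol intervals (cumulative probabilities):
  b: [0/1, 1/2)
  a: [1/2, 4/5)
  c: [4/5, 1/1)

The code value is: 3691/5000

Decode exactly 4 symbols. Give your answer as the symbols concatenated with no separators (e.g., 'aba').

Answer: aacc

Derivation:
Step 1: interval [0/1, 1/1), width = 1/1 - 0/1 = 1/1
  'b': [0/1 + 1/1*0/1, 0/1 + 1/1*1/2) = [0/1, 1/2)
  'a': [0/1 + 1/1*1/2, 0/1 + 1/1*4/5) = [1/2, 4/5) <- contains code 3691/5000
  'c': [0/1 + 1/1*4/5, 0/1 + 1/1*1/1) = [4/5, 1/1)
  emit 'a', narrow to [1/2, 4/5)
Step 2: interval [1/2, 4/5), width = 4/5 - 1/2 = 3/10
  'b': [1/2 + 3/10*0/1, 1/2 + 3/10*1/2) = [1/2, 13/20)
  'a': [1/2 + 3/10*1/2, 1/2 + 3/10*4/5) = [13/20, 37/50) <- contains code 3691/5000
  'c': [1/2 + 3/10*4/5, 1/2 + 3/10*1/1) = [37/50, 4/5)
  emit 'a', narrow to [13/20, 37/50)
Step 3: interval [13/20, 37/50), width = 37/50 - 13/20 = 9/100
  'b': [13/20 + 9/100*0/1, 13/20 + 9/100*1/2) = [13/20, 139/200)
  'a': [13/20 + 9/100*1/2, 13/20 + 9/100*4/5) = [139/200, 361/500)
  'c': [13/20 + 9/100*4/5, 13/20 + 9/100*1/1) = [361/500, 37/50) <- contains code 3691/5000
  emit 'c', narrow to [361/500, 37/50)
Step 4: interval [361/500, 37/50), width = 37/50 - 361/500 = 9/500
  'b': [361/500 + 9/500*0/1, 361/500 + 9/500*1/2) = [361/500, 731/1000)
  'a': [361/500 + 9/500*1/2, 361/500 + 9/500*4/5) = [731/1000, 1841/2500)
  'c': [361/500 + 9/500*4/5, 361/500 + 9/500*1/1) = [1841/2500, 37/50) <- contains code 3691/5000
  emit 'c', narrow to [1841/2500, 37/50)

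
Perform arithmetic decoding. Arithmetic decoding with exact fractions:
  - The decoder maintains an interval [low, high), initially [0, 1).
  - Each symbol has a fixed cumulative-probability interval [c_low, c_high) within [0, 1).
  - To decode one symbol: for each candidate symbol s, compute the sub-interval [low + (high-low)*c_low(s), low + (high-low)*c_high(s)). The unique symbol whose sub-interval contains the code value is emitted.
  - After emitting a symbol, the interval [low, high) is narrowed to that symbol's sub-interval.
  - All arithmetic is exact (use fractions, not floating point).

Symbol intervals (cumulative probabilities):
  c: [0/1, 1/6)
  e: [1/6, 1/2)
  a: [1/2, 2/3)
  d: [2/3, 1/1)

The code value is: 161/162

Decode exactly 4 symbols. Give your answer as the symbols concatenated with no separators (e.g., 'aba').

Answer: dddd

Derivation:
Step 1: interval [0/1, 1/1), width = 1/1 - 0/1 = 1/1
  'c': [0/1 + 1/1*0/1, 0/1 + 1/1*1/6) = [0/1, 1/6)
  'e': [0/1 + 1/1*1/6, 0/1 + 1/1*1/2) = [1/6, 1/2)
  'a': [0/1 + 1/1*1/2, 0/1 + 1/1*2/3) = [1/2, 2/3)
  'd': [0/1 + 1/1*2/3, 0/1 + 1/1*1/1) = [2/3, 1/1) <- contains code 161/162
  emit 'd', narrow to [2/3, 1/1)
Step 2: interval [2/3, 1/1), width = 1/1 - 2/3 = 1/3
  'c': [2/3 + 1/3*0/1, 2/3 + 1/3*1/6) = [2/3, 13/18)
  'e': [2/3 + 1/3*1/6, 2/3 + 1/3*1/2) = [13/18, 5/6)
  'a': [2/3 + 1/3*1/2, 2/3 + 1/3*2/3) = [5/6, 8/9)
  'd': [2/3 + 1/3*2/3, 2/3 + 1/3*1/1) = [8/9, 1/1) <- contains code 161/162
  emit 'd', narrow to [8/9, 1/1)
Step 3: interval [8/9, 1/1), width = 1/1 - 8/9 = 1/9
  'c': [8/9 + 1/9*0/1, 8/9 + 1/9*1/6) = [8/9, 49/54)
  'e': [8/9 + 1/9*1/6, 8/9 + 1/9*1/2) = [49/54, 17/18)
  'a': [8/9 + 1/9*1/2, 8/9 + 1/9*2/3) = [17/18, 26/27)
  'd': [8/9 + 1/9*2/3, 8/9 + 1/9*1/1) = [26/27, 1/1) <- contains code 161/162
  emit 'd', narrow to [26/27, 1/1)
Step 4: interval [26/27, 1/1), width = 1/1 - 26/27 = 1/27
  'c': [26/27 + 1/27*0/1, 26/27 + 1/27*1/6) = [26/27, 157/162)
  'e': [26/27 + 1/27*1/6, 26/27 + 1/27*1/2) = [157/162, 53/54)
  'a': [26/27 + 1/27*1/2, 26/27 + 1/27*2/3) = [53/54, 80/81)
  'd': [26/27 + 1/27*2/3, 26/27 + 1/27*1/1) = [80/81, 1/1) <- contains code 161/162
  emit 'd', narrow to [80/81, 1/1)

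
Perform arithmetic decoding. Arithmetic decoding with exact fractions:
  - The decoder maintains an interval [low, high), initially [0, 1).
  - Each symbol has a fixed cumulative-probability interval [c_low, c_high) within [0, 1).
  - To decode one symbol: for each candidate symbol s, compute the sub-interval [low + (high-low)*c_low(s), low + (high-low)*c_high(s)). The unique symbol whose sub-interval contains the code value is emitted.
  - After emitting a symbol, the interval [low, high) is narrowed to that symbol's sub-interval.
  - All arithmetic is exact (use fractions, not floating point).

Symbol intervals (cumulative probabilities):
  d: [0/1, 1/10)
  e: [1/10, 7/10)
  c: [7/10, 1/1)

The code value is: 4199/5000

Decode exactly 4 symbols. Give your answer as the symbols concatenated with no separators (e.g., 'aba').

Answer: ceec

Derivation:
Step 1: interval [0/1, 1/1), width = 1/1 - 0/1 = 1/1
  'd': [0/1 + 1/1*0/1, 0/1 + 1/1*1/10) = [0/1, 1/10)
  'e': [0/1 + 1/1*1/10, 0/1 + 1/1*7/10) = [1/10, 7/10)
  'c': [0/1 + 1/1*7/10, 0/1 + 1/1*1/1) = [7/10, 1/1) <- contains code 4199/5000
  emit 'c', narrow to [7/10, 1/1)
Step 2: interval [7/10, 1/1), width = 1/1 - 7/10 = 3/10
  'd': [7/10 + 3/10*0/1, 7/10 + 3/10*1/10) = [7/10, 73/100)
  'e': [7/10 + 3/10*1/10, 7/10 + 3/10*7/10) = [73/100, 91/100) <- contains code 4199/5000
  'c': [7/10 + 3/10*7/10, 7/10 + 3/10*1/1) = [91/100, 1/1)
  emit 'e', narrow to [73/100, 91/100)
Step 3: interval [73/100, 91/100), width = 91/100 - 73/100 = 9/50
  'd': [73/100 + 9/50*0/1, 73/100 + 9/50*1/10) = [73/100, 187/250)
  'e': [73/100 + 9/50*1/10, 73/100 + 9/50*7/10) = [187/250, 107/125) <- contains code 4199/5000
  'c': [73/100 + 9/50*7/10, 73/100 + 9/50*1/1) = [107/125, 91/100)
  emit 'e', narrow to [187/250, 107/125)
Step 4: interval [187/250, 107/125), width = 107/125 - 187/250 = 27/250
  'd': [187/250 + 27/250*0/1, 187/250 + 27/250*1/10) = [187/250, 1897/2500)
  'e': [187/250 + 27/250*1/10, 187/250 + 27/250*7/10) = [1897/2500, 2059/2500)
  'c': [187/250 + 27/250*7/10, 187/250 + 27/250*1/1) = [2059/2500, 107/125) <- contains code 4199/5000
  emit 'c', narrow to [2059/2500, 107/125)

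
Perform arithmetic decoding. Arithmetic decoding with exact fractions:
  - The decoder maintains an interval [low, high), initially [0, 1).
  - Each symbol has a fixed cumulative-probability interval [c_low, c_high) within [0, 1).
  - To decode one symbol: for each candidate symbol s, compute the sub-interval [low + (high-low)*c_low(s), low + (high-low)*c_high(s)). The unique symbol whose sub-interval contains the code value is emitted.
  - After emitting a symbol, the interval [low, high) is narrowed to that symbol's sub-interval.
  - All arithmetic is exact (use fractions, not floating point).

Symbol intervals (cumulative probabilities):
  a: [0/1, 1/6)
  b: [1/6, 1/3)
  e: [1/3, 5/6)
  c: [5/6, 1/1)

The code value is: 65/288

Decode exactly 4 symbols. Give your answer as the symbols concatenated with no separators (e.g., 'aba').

Answer: beab

Derivation:
Step 1: interval [0/1, 1/1), width = 1/1 - 0/1 = 1/1
  'a': [0/1 + 1/1*0/1, 0/1 + 1/1*1/6) = [0/1, 1/6)
  'b': [0/1 + 1/1*1/6, 0/1 + 1/1*1/3) = [1/6, 1/3) <- contains code 65/288
  'e': [0/1 + 1/1*1/3, 0/1 + 1/1*5/6) = [1/3, 5/6)
  'c': [0/1 + 1/1*5/6, 0/1 + 1/1*1/1) = [5/6, 1/1)
  emit 'b', narrow to [1/6, 1/3)
Step 2: interval [1/6, 1/3), width = 1/3 - 1/6 = 1/6
  'a': [1/6 + 1/6*0/1, 1/6 + 1/6*1/6) = [1/6, 7/36)
  'b': [1/6 + 1/6*1/6, 1/6 + 1/6*1/3) = [7/36, 2/9)
  'e': [1/6 + 1/6*1/3, 1/6 + 1/6*5/6) = [2/9, 11/36) <- contains code 65/288
  'c': [1/6 + 1/6*5/6, 1/6 + 1/6*1/1) = [11/36, 1/3)
  emit 'e', narrow to [2/9, 11/36)
Step 3: interval [2/9, 11/36), width = 11/36 - 2/9 = 1/12
  'a': [2/9 + 1/12*0/1, 2/9 + 1/12*1/6) = [2/9, 17/72) <- contains code 65/288
  'b': [2/9 + 1/12*1/6, 2/9 + 1/12*1/3) = [17/72, 1/4)
  'e': [2/9 + 1/12*1/3, 2/9 + 1/12*5/6) = [1/4, 7/24)
  'c': [2/9 + 1/12*5/6, 2/9 + 1/12*1/1) = [7/24, 11/36)
  emit 'a', narrow to [2/9, 17/72)
Step 4: interval [2/9, 17/72), width = 17/72 - 2/9 = 1/72
  'a': [2/9 + 1/72*0/1, 2/9 + 1/72*1/6) = [2/9, 97/432)
  'b': [2/9 + 1/72*1/6, 2/9 + 1/72*1/3) = [97/432, 49/216) <- contains code 65/288
  'e': [2/9 + 1/72*1/3, 2/9 + 1/72*5/6) = [49/216, 101/432)
  'c': [2/9 + 1/72*5/6, 2/9 + 1/72*1/1) = [101/432, 17/72)
  emit 'b', narrow to [97/432, 49/216)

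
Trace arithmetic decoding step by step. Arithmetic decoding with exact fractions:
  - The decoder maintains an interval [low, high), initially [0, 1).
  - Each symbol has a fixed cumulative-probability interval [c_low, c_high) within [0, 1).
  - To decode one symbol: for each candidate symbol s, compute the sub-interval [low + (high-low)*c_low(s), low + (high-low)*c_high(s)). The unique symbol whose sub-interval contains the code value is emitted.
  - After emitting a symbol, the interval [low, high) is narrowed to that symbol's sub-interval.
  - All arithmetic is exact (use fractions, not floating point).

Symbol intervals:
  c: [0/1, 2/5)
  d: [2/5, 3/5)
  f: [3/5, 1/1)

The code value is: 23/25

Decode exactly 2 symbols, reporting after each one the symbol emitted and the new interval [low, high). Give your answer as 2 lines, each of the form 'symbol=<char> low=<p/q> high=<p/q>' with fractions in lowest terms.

Step 1: interval [0/1, 1/1), width = 1/1 - 0/1 = 1/1
  'c': [0/1 + 1/1*0/1, 0/1 + 1/1*2/5) = [0/1, 2/5)
  'd': [0/1 + 1/1*2/5, 0/1 + 1/1*3/5) = [2/5, 3/5)
  'f': [0/1 + 1/1*3/5, 0/1 + 1/1*1/1) = [3/5, 1/1) <- contains code 23/25
  emit 'f', narrow to [3/5, 1/1)
Step 2: interval [3/5, 1/1), width = 1/1 - 3/5 = 2/5
  'c': [3/5 + 2/5*0/1, 3/5 + 2/5*2/5) = [3/5, 19/25)
  'd': [3/5 + 2/5*2/5, 3/5 + 2/5*3/5) = [19/25, 21/25)
  'f': [3/5 + 2/5*3/5, 3/5 + 2/5*1/1) = [21/25, 1/1) <- contains code 23/25
  emit 'f', narrow to [21/25, 1/1)

Answer: symbol=f low=3/5 high=1/1
symbol=f low=21/25 high=1/1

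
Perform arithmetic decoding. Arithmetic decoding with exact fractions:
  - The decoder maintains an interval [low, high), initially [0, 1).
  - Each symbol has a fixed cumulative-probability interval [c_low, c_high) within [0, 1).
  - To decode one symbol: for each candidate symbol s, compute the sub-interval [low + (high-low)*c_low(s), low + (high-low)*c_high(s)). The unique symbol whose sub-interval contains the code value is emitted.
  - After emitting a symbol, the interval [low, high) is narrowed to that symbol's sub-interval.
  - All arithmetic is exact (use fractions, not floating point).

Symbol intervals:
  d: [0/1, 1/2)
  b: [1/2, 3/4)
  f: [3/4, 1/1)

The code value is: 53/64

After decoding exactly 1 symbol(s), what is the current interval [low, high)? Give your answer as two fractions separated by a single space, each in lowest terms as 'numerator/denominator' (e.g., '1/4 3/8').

Answer: 3/4 1/1

Derivation:
Step 1: interval [0/1, 1/1), width = 1/1 - 0/1 = 1/1
  'd': [0/1 + 1/1*0/1, 0/1 + 1/1*1/2) = [0/1, 1/2)
  'b': [0/1 + 1/1*1/2, 0/1 + 1/1*3/4) = [1/2, 3/4)
  'f': [0/1 + 1/1*3/4, 0/1 + 1/1*1/1) = [3/4, 1/1) <- contains code 53/64
  emit 'f', narrow to [3/4, 1/1)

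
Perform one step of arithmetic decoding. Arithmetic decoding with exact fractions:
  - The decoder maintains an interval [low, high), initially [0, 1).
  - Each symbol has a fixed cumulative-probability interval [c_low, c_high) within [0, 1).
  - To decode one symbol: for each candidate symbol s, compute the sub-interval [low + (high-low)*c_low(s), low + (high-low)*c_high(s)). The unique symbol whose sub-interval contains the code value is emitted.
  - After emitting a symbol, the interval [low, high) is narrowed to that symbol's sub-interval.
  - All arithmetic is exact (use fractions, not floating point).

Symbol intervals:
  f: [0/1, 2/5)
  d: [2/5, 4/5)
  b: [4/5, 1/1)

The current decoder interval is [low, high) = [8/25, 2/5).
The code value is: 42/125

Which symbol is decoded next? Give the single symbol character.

Answer: f

Derivation:
Interval width = high − low = 2/5 − 8/25 = 2/25
Scaled code = (code − low) / width = (42/125 − 8/25) / 2/25 = 1/5
  f: [0/1, 2/5) ← scaled code falls here ✓
  d: [2/5, 4/5) 
  b: [4/5, 1/1) 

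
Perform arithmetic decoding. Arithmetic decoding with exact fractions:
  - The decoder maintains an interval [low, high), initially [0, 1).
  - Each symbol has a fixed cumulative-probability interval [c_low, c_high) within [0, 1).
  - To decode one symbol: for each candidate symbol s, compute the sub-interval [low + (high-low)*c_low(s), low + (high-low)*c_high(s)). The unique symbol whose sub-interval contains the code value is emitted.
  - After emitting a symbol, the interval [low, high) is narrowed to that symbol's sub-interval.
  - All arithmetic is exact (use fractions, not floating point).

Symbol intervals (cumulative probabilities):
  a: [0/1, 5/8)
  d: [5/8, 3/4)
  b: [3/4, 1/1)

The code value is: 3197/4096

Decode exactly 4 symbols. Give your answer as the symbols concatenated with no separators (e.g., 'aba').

Step 1: interval [0/1, 1/1), width = 1/1 - 0/1 = 1/1
  'a': [0/1 + 1/1*0/1, 0/1 + 1/1*5/8) = [0/1, 5/8)
  'd': [0/1 + 1/1*5/8, 0/1 + 1/1*3/4) = [5/8, 3/4)
  'b': [0/1 + 1/1*3/4, 0/1 + 1/1*1/1) = [3/4, 1/1) <- contains code 3197/4096
  emit 'b', narrow to [3/4, 1/1)
Step 2: interval [3/4, 1/1), width = 1/1 - 3/4 = 1/4
  'a': [3/4 + 1/4*0/1, 3/4 + 1/4*5/8) = [3/4, 29/32) <- contains code 3197/4096
  'd': [3/4 + 1/4*5/8, 3/4 + 1/4*3/4) = [29/32, 15/16)
  'b': [3/4 + 1/4*3/4, 3/4 + 1/4*1/1) = [15/16, 1/1)
  emit 'a', narrow to [3/4, 29/32)
Step 3: interval [3/4, 29/32), width = 29/32 - 3/4 = 5/32
  'a': [3/4 + 5/32*0/1, 3/4 + 5/32*5/8) = [3/4, 217/256) <- contains code 3197/4096
  'd': [3/4 + 5/32*5/8, 3/4 + 5/32*3/4) = [217/256, 111/128)
  'b': [3/4 + 5/32*3/4, 3/4 + 5/32*1/1) = [111/128, 29/32)
  emit 'a', narrow to [3/4, 217/256)
Step 4: interval [3/4, 217/256), width = 217/256 - 3/4 = 25/256
  'a': [3/4 + 25/256*0/1, 3/4 + 25/256*5/8) = [3/4, 1661/2048) <- contains code 3197/4096
  'd': [3/4 + 25/256*5/8, 3/4 + 25/256*3/4) = [1661/2048, 843/1024)
  'b': [3/4 + 25/256*3/4, 3/4 + 25/256*1/1) = [843/1024, 217/256)
  emit 'a', narrow to [3/4, 1661/2048)

Answer: baaa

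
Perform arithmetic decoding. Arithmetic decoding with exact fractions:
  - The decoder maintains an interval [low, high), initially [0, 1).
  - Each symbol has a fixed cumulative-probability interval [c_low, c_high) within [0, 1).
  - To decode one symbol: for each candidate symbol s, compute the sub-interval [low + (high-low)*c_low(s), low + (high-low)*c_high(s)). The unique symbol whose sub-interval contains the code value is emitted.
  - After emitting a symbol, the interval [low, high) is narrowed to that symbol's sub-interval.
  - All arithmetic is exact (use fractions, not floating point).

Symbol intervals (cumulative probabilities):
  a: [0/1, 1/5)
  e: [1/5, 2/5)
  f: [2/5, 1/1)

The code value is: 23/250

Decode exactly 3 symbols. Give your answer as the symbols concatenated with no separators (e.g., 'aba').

Step 1: interval [0/1, 1/1), width = 1/1 - 0/1 = 1/1
  'a': [0/1 + 1/1*0/1, 0/1 + 1/1*1/5) = [0/1, 1/5) <- contains code 23/250
  'e': [0/1 + 1/1*1/5, 0/1 + 1/1*2/5) = [1/5, 2/5)
  'f': [0/1 + 1/1*2/5, 0/1 + 1/1*1/1) = [2/5, 1/1)
  emit 'a', narrow to [0/1, 1/5)
Step 2: interval [0/1, 1/5), width = 1/5 - 0/1 = 1/5
  'a': [0/1 + 1/5*0/1, 0/1 + 1/5*1/5) = [0/1, 1/25)
  'e': [0/1 + 1/5*1/5, 0/1 + 1/5*2/5) = [1/25, 2/25)
  'f': [0/1 + 1/5*2/5, 0/1 + 1/5*1/1) = [2/25, 1/5) <- contains code 23/250
  emit 'f', narrow to [2/25, 1/5)
Step 3: interval [2/25, 1/5), width = 1/5 - 2/25 = 3/25
  'a': [2/25 + 3/25*0/1, 2/25 + 3/25*1/5) = [2/25, 13/125) <- contains code 23/250
  'e': [2/25 + 3/25*1/5, 2/25 + 3/25*2/5) = [13/125, 16/125)
  'f': [2/25 + 3/25*2/5, 2/25 + 3/25*1/1) = [16/125, 1/5)
  emit 'a', narrow to [2/25, 13/125)

Answer: afa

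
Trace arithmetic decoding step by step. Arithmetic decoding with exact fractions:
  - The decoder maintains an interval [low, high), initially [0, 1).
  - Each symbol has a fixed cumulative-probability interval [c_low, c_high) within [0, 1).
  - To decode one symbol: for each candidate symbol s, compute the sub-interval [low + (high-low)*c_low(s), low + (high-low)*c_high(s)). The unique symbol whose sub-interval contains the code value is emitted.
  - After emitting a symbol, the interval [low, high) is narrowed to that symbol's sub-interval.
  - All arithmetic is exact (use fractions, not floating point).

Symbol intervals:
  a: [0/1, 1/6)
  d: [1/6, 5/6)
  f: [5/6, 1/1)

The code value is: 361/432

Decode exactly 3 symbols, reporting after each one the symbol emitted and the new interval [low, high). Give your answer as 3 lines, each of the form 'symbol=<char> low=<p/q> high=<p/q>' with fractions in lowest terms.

Answer: symbol=f low=5/6 high=1/1
symbol=a low=5/6 high=31/36
symbol=a low=5/6 high=181/216

Derivation:
Step 1: interval [0/1, 1/1), width = 1/1 - 0/1 = 1/1
  'a': [0/1 + 1/1*0/1, 0/1 + 1/1*1/6) = [0/1, 1/6)
  'd': [0/1 + 1/1*1/6, 0/1 + 1/1*5/6) = [1/6, 5/6)
  'f': [0/1 + 1/1*5/6, 0/1 + 1/1*1/1) = [5/6, 1/1) <- contains code 361/432
  emit 'f', narrow to [5/6, 1/1)
Step 2: interval [5/6, 1/1), width = 1/1 - 5/6 = 1/6
  'a': [5/6 + 1/6*0/1, 5/6 + 1/6*1/6) = [5/6, 31/36) <- contains code 361/432
  'd': [5/6 + 1/6*1/6, 5/6 + 1/6*5/6) = [31/36, 35/36)
  'f': [5/6 + 1/6*5/6, 5/6 + 1/6*1/1) = [35/36, 1/1)
  emit 'a', narrow to [5/6, 31/36)
Step 3: interval [5/6, 31/36), width = 31/36 - 5/6 = 1/36
  'a': [5/6 + 1/36*0/1, 5/6 + 1/36*1/6) = [5/6, 181/216) <- contains code 361/432
  'd': [5/6 + 1/36*1/6, 5/6 + 1/36*5/6) = [181/216, 185/216)
  'f': [5/6 + 1/36*5/6, 5/6 + 1/36*1/1) = [185/216, 31/36)
  emit 'a', narrow to [5/6, 181/216)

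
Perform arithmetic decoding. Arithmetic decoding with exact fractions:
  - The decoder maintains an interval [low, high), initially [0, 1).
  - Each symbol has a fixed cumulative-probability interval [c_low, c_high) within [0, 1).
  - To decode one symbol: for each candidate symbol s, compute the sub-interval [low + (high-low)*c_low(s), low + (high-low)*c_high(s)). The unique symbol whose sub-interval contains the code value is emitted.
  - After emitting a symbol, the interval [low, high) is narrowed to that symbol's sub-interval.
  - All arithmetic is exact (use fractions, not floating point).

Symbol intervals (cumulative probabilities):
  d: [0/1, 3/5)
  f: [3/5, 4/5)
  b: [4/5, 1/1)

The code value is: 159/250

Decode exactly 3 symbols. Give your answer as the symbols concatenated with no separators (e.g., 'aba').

Step 1: interval [0/1, 1/1), width = 1/1 - 0/1 = 1/1
  'd': [0/1 + 1/1*0/1, 0/1 + 1/1*3/5) = [0/1, 3/5)
  'f': [0/1 + 1/1*3/5, 0/1 + 1/1*4/5) = [3/5, 4/5) <- contains code 159/250
  'b': [0/1 + 1/1*4/5, 0/1 + 1/1*1/1) = [4/5, 1/1)
  emit 'f', narrow to [3/5, 4/5)
Step 2: interval [3/5, 4/5), width = 4/5 - 3/5 = 1/5
  'd': [3/5 + 1/5*0/1, 3/5 + 1/5*3/5) = [3/5, 18/25) <- contains code 159/250
  'f': [3/5 + 1/5*3/5, 3/5 + 1/5*4/5) = [18/25, 19/25)
  'b': [3/5 + 1/5*4/5, 3/5 + 1/5*1/1) = [19/25, 4/5)
  emit 'd', narrow to [3/5, 18/25)
Step 3: interval [3/5, 18/25), width = 18/25 - 3/5 = 3/25
  'd': [3/5 + 3/25*0/1, 3/5 + 3/25*3/5) = [3/5, 84/125) <- contains code 159/250
  'f': [3/5 + 3/25*3/5, 3/5 + 3/25*4/5) = [84/125, 87/125)
  'b': [3/5 + 3/25*4/5, 3/5 + 3/25*1/1) = [87/125, 18/25)
  emit 'd', narrow to [3/5, 84/125)

Answer: fdd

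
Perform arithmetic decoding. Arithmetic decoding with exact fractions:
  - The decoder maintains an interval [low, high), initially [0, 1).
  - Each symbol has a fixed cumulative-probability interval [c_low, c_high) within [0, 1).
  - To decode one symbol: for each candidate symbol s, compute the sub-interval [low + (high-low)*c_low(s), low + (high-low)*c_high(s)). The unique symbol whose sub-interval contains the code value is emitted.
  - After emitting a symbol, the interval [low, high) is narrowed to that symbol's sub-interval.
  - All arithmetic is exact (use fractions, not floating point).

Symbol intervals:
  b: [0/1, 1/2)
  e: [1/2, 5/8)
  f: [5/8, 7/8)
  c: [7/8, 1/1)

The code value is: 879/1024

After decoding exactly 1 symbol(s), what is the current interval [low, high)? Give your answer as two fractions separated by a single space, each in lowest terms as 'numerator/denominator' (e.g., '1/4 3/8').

Answer: 5/8 7/8

Derivation:
Step 1: interval [0/1, 1/1), width = 1/1 - 0/1 = 1/1
  'b': [0/1 + 1/1*0/1, 0/1 + 1/1*1/2) = [0/1, 1/2)
  'e': [0/1 + 1/1*1/2, 0/1 + 1/1*5/8) = [1/2, 5/8)
  'f': [0/1 + 1/1*5/8, 0/1 + 1/1*7/8) = [5/8, 7/8) <- contains code 879/1024
  'c': [0/1 + 1/1*7/8, 0/1 + 1/1*1/1) = [7/8, 1/1)
  emit 'f', narrow to [5/8, 7/8)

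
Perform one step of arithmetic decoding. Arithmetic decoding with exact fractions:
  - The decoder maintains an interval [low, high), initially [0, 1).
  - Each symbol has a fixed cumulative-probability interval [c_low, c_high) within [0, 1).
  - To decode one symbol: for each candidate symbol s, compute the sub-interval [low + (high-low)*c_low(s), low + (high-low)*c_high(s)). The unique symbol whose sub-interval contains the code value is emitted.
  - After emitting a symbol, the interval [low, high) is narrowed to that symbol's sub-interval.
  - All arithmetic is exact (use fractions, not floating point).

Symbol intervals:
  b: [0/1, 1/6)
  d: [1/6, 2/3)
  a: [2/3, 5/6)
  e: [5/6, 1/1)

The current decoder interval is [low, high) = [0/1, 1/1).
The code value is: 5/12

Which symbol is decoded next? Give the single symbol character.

Interval width = high − low = 1/1 − 0/1 = 1/1
Scaled code = (code − low) / width = (5/12 − 0/1) / 1/1 = 5/12
  b: [0/1, 1/6) 
  d: [1/6, 2/3) ← scaled code falls here ✓
  a: [2/3, 5/6) 
  e: [5/6, 1/1) 

Answer: d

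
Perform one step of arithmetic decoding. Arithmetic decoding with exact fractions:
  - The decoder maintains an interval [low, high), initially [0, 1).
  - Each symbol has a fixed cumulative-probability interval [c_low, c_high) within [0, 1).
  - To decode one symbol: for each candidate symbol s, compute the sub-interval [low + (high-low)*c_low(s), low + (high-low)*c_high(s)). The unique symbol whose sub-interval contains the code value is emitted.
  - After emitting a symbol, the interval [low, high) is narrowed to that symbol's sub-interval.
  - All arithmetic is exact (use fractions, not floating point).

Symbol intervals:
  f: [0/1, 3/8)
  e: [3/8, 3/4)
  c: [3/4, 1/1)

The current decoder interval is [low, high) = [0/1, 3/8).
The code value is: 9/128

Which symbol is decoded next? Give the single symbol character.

Answer: f

Derivation:
Interval width = high − low = 3/8 − 0/1 = 3/8
Scaled code = (code − low) / width = (9/128 − 0/1) / 3/8 = 3/16
  f: [0/1, 3/8) ← scaled code falls here ✓
  e: [3/8, 3/4) 
  c: [3/4, 1/1) 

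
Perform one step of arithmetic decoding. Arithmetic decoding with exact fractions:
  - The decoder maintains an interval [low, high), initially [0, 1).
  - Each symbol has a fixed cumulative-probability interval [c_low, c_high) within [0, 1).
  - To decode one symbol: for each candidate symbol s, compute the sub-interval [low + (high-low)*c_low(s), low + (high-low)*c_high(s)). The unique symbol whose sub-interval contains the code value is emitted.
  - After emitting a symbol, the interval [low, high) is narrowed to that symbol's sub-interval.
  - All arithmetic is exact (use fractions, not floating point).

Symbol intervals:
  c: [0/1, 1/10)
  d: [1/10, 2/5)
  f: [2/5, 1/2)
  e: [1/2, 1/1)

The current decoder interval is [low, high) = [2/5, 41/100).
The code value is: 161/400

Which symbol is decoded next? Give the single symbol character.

Interval width = high − low = 41/100 − 2/5 = 1/100
Scaled code = (code − low) / width = (161/400 − 2/5) / 1/100 = 1/4
  c: [0/1, 1/10) 
  d: [1/10, 2/5) ← scaled code falls here ✓
  f: [2/5, 1/2) 
  e: [1/2, 1/1) 

Answer: d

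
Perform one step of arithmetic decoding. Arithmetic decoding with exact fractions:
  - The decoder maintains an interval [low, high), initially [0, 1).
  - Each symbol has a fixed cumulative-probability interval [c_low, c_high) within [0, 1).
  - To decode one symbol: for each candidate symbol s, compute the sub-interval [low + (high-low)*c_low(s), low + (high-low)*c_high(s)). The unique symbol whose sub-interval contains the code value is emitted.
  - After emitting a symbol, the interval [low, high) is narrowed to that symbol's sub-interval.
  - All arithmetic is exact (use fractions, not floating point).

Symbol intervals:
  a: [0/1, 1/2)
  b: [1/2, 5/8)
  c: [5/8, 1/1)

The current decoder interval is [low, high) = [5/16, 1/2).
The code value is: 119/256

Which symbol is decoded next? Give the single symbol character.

Interval width = high − low = 1/2 − 5/16 = 3/16
Scaled code = (code − low) / width = (119/256 − 5/16) / 3/16 = 13/16
  a: [0/1, 1/2) 
  b: [1/2, 5/8) 
  c: [5/8, 1/1) ← scaled code falls here ✓

Answer: c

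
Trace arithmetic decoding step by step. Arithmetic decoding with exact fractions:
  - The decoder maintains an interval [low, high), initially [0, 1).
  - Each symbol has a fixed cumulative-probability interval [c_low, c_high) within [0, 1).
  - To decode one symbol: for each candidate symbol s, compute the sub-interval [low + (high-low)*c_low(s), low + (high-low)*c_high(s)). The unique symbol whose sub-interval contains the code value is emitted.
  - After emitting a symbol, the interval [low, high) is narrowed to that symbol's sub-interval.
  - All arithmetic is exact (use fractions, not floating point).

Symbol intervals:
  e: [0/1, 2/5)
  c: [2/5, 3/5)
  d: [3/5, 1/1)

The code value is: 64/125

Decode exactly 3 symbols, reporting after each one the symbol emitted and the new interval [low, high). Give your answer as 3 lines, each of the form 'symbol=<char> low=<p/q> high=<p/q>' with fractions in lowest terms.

Step 1: interval [0/1, 1/1), width = 1/1 - 0/1 = 1/1
  'e': [0/1 + 1/1*0/1, 0/1 + 1/1*2/5) = [0/1, 2/5)
  'c': [0/1 + 1/1*2/5, 0/1 + 1/1*3/5) = [2/5, 3/5) <- contains code 64/125
  'd': [0/1 + 1/1*3/5, 0/1 + 1/1*1/1) = [3/5, 1/1)
  emit 'c', narrow to [2/5, 3/5)
Step 2: interval [2/5, 3/5), width = 3/5 - 2/5 = 1/5
  'e': [2/5 + 1/5*0/1, 2/5 + 1/5*2/5) = [2/5, 12/25)
  'c': [2/5 + 1/5*2/5, 2/5 + 1/5*3/5) = [12/25, 13/25) <- contains code 64/125
  'd': [2/5 + 1/5*3/5, 2/5 + 1/5*1/1) = [13/25, 3/5)
  emit 'c', narrow to [12/25, 13/25)
Step 3: interval [12/25, 13/25), width = 13/25 - 12/25 = 1/25
  'e': [12/25 + 1/25*0/1, 12/25 + 1/25*2/5) = [12/25, 62/125)
  'c': [12/25 + 1/25*2/5, 12/25 + 1/25*3/5) = [62/125, 63/125)
  'd': [12/25 + 1/25*3/5, 12/25 + 1/25*1/1) = [63/125, 13/25) <- contains code 64/125
  emit 'd', narrow to [63/125, 13/25)

Answer: symbol=c low=2/5 high=3/5
symbol=c low=12/25 high=13/25
symbol=d low=63/125 high=13/25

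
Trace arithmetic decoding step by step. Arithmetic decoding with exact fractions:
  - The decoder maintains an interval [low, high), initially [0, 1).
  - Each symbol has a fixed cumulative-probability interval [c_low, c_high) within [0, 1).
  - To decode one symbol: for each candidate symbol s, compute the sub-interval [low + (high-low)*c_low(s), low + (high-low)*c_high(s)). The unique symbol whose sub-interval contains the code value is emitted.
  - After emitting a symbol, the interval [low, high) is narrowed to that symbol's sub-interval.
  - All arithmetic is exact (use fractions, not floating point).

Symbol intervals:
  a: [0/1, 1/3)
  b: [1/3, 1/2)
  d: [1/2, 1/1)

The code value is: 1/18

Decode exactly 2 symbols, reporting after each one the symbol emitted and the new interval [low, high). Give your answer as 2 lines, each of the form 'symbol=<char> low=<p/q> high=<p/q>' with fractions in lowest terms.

Step 1: interval [0/1, 1/1), width = 1/1 - 0/1 = 1/1
  'a': [0/1 + 1/1*0/1, 0/1 + 1/1*1/3) = [0/1, 1/3) <- contains code 1/18
  'b': [0/1 + 1/1*1/3, 0/1 + 1/1*1/2) = [1/3, 1/2)
  'd': [0/1 + 1/1*1/2, 0/1 + 1/1*1/1) = [1/2, 1/1)
  emit 'a', narrow to [0/1, 1/3)
Step 2: interval [0/1, 1/3), width = 1/3 - 0/1 = 1/3
  'a': [0/1 + 1/3*0/1, 0/1 + 1/3*1/3) = [0/1, 1/9) <- contains code 1/18
  'b': [0/1 + 1/3*1/3, 0/1 + 1/3*1/2) = [1/9, 1/6)
  'd': [0/1 + 1/3*1/2, 0/1 + 1/3*1/1) = [1/6, 1/3)
  emit 'a', narrow to [0/1, 1/9)

Answer: symbol=a low=0/1 high=1/3
symbol=a low=0/1 high=1/9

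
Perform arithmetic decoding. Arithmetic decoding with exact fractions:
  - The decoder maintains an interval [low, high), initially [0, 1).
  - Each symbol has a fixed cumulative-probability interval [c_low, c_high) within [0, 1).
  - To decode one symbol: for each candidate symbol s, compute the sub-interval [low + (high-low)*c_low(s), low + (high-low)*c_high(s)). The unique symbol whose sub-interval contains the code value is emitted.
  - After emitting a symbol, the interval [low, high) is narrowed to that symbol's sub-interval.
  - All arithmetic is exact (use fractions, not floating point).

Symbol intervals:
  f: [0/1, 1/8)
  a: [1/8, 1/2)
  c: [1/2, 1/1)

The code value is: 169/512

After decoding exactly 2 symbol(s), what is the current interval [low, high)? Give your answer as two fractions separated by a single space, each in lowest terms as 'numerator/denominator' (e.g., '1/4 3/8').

Step 1: interval [0/1, 1/1), width = 1/1 - 0/1 = 1/1
  'f': [0/1 + 1/1*0/1, 0/1 + 1/1*1/8) = [0/1, 1/8)
  'a': [0/1 + 1/1*1/8, 0/1 + 1/1*1/2) = [1/8, 1/2) <- contains code 169/512
  'c': [0/1 + 1/1*1/2, 0/1 + 1/1*1/1) = [1/2, 1/1)
  emit 'a', narrow to [1/8, 1/2)
Step 2: interval [1/8, 1/2), width = 1/2 - 1/8 = 3/8
  'f': [1/8 + 3/8*0/1, 1/8 + 3/8*1/8) = [1/8, 11/64)
  'a': [1/8 + 3/8*1/8, 1/8 + 3/8*1/2) = [11/64, 5/16)
  'c': [1/8 + 3/8*1/2, 1/8 + 3/8*1/1) = [5/16, 1/2) <- contains code 169/512
  emit 'c', narrow to [5/16, 1/2)

Answer: 5/16 1/2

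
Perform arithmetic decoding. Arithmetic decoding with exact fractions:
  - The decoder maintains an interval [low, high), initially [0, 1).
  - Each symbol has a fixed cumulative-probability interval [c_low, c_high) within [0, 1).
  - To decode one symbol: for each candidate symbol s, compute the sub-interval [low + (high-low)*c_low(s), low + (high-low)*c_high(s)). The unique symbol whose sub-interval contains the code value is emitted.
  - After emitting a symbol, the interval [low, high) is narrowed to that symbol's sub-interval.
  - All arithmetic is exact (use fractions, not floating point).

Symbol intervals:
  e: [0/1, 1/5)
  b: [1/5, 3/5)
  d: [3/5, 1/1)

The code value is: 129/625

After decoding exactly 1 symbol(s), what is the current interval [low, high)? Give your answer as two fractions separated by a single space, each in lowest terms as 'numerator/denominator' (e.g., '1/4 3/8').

Answer: 1/5 3/5

Derivation:
Step 1: interval [0/1, 1/1), width = 1/1 - 0/1 = 1/1
  'e': [0/1 + 1/1*0/1, 0/1 + 1/1*1/5) = [0/1, 1/5)
  'b': [0/1 + 1/1*1/5, 0/1 + 1/1*3/5) = [1/5, 3/5) <- contains code 129/625
  'd': [0/1 + 1/1*3/5, 0/1 + 1/1*1/1) = [3/5, 1/1)
  emit 'b', narrow to [1/5, 3/5)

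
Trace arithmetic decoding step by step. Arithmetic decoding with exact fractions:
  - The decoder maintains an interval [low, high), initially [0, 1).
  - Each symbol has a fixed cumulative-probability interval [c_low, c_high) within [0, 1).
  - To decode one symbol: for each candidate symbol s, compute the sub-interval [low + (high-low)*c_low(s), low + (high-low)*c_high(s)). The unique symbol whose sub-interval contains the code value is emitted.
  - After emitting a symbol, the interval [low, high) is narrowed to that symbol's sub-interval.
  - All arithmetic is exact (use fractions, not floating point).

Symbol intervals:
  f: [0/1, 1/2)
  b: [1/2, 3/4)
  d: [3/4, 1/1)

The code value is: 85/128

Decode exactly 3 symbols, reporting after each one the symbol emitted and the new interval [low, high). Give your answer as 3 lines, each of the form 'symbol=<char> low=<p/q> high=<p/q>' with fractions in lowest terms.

Step 1: interval [0/1, 1/1), width = 1/1 - 0/1 = 1/1
  'f': [0/1 + 1/1*0/1, 0/1 + 1/1*1/2) = [0/1, 1/2)
  'b': [0/1 + 1/1*1/2, 0/1 + 1/1*3/4) = [1/2, 3/4) <- contains code 85/128
  'd': [0/1 + 1/1*3/4, 0/1 + 1/1*1/1) = [3/4, 1/1)
  emit 'b', narrow to [1/2, 3/4)
Step 2: interval [1/2, 3/4), width = 3/4 - 1/2 = 1/4
  'f': [1/2 + 1/4*0/1, 1/2 + 1/4*1/2) = [1/2, 5/8)
  'b': [1/2 + 1/4*1/2, 1/2 + 1/4*3/4) = [5/8, 11/16) <- contains code 85/128
  'd': [1/2 + 1/4*3/4, 1/2 + 1/4*1/1) = [11/16, 3/4)
  emit 'b', narrow to [5/8, 11/16)
Step 3: interval [5/8, 11/16), width = 11/16 - 5/8 = 1/16
  'f': [5/8 + 1/16*0/1, 5/8 + 1/16*1/2) = [5/8, 21/32)
  'b': [5/8 + 1/16*1/2, 5/8 + 1/16*3/4) = [21/32, 43/64) <- contains code 85/128
  'd': [5/8 + 1/16*3/4, 5/8 + 1/16*1/1) = [43/64, 11/16)
  emit 'b', narrow to [21/32, 43/64)

Answer: symbol=b low=1/2 high=3/4
symbol=b low=5/8 high=11/16
symbol=b low=21/32 high=43/64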